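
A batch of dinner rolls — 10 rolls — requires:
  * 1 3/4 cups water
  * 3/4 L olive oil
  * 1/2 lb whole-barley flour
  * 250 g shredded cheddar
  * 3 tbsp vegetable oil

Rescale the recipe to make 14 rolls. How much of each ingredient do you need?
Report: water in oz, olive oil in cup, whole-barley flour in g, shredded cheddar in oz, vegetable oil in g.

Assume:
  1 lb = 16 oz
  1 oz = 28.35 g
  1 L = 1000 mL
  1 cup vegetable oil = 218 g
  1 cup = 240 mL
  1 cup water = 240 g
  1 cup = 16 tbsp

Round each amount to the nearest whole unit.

Scaling factor: 14/10 = 7/5 = 1.4.
water: 1.75 cup × 7/5 × 240 g/cup ÷ 28.35 g/oz ≈ 21 oz
olive oil: 0.75 L × 7/5 × 1000 mL/L ÷ 240 mL/cup ≈ 4 cup
whole-barley flour: 0.5 lb × 7/5 × 16 oz/lb × 28.35 g/oz ≈ 318 g
shredded cheddar: 250 g × 7/5 ÷ 28.35 g/oz ≈ 12 oz
vegetable oil: 3 tbsp × 7/5 ÷ 16 tbsp/cup × 218 g/cup ≈ 57 g

water: 21 oz; olive oil: 4 cup; whole-barley flour: 318 g; shredded cheddar: 12 oz; vegetable oil: 57 g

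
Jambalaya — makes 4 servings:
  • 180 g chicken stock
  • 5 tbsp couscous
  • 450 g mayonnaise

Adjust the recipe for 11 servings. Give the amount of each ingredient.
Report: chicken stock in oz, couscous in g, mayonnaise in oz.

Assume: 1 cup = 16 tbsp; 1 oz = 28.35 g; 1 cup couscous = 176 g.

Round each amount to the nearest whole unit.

chicken stock: 17 oz; couscous: 151 g; mayonnaise: 44 oz

Scaling factor: 11/4 = 2.75.
chicken stock: 180 g × 11/4 ÷ 28.35 g/oz ≈ 17 oz
couscous: 5 tbsp × 11/4 ÷ 16 tbsp/cup × 176 g/cup ≈ 151 g
mayonnaise: 450 g × 11/4 ÷ 28.35 g/oz ≈ 44 oz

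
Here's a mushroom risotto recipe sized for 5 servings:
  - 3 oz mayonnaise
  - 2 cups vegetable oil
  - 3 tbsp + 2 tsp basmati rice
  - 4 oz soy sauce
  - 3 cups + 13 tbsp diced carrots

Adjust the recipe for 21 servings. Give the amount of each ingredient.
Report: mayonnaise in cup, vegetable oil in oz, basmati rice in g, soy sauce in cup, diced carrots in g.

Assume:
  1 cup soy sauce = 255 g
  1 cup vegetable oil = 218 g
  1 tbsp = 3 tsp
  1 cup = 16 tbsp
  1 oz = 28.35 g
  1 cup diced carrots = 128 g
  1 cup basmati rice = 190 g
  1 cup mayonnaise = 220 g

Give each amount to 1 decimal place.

Scaling factor: 21/5 = 4.2.
mayonnaise: 3 oz × 21/5 × 28.35 g/oz ÷ 220 g/cup ≈ 1.6 cup
vegetable oil: 2 cup × 21/5 × 218 g/cup ÷ 28.35 g/oz ≈ 64.6 oz
basmati rice: (3 tbsp + 2 tsp = 11/3 tbsp) × 21/5 ÷ 16 tbsp/cup × 190 g/cup ≈ 182.9 g
soy sauce: 4 oz × 21/5 × 28.35 g/oz ÷ 255 g/cup ≈ 1.9 cup
diced carrots: (3 cup + 13 tbsp = 3.8125 cup) × 21/5 × 128 g/cup = 2049.6 g

mayonnaise: 1.6 cup; vegetable oil: 64.6 oz; basmati rice: 182.9 g; soy sauce: 1.9 cup; diced carrots: 2049.6 g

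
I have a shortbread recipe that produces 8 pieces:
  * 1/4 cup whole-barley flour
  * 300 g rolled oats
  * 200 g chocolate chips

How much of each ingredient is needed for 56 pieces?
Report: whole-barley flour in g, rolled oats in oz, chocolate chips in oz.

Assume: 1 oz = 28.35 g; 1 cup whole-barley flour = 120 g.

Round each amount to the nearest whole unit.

Scaling factor: 56/8 = 7.
whole-barley flour: 0.25 cup × 7 × 120 g/cup = 210 g
rolled oats: 300 g × 7 ÷ 28.35 g/oz ≈ 74 oz
chocolate chips: 200 g × 7 ÷ 28.35 g/oz ≈ 49 oz

whole-barley flour: 210 g; rolled oats: 74 oz; chocolate chips: 49 oz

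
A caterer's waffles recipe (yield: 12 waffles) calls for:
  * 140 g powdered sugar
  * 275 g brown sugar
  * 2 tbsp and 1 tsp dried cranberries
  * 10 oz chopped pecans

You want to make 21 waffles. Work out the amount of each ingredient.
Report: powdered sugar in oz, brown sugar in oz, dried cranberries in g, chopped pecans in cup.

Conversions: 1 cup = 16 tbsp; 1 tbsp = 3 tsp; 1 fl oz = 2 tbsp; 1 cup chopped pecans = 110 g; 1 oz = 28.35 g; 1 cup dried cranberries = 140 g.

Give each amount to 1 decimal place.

powdered sugar: 8.6 oz; brown sugar: 17.0 oz; dried cranberries: 35.7 g; chopped pecans: 4.5 cup

Scaling factor: 21/12 = 7/4 = 1.75.
powdered sugar: 140 g × 7/4 ÷ 28.35 g/oz ≈ 8.6 oz
brown sugar: 275 g × 7/4 ÷ 28.35 g/oz ≈ 17.0 oz
dried cranberries: (2 tbsp + 1 tsp = 7/3 tbsp) × 7/4 ÷ 16 tbsp/cup × 140 g/cup ≈ 35.7 g
chopped pecans: 10 oz × 7/4 × 28.35 g/oz ÷ 110 g/cup ≈ 4.5 cup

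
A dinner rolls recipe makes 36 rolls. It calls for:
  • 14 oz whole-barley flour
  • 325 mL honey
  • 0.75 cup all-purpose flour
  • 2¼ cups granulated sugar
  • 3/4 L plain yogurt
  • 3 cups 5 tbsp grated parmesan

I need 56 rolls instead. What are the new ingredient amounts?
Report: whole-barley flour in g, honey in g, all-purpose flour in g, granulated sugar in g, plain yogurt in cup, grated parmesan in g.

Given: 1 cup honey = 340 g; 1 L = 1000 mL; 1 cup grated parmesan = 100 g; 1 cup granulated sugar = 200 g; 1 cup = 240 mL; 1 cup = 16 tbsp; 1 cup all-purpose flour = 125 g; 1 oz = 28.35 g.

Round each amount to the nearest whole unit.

whole-barley flour: 617 g; honey: 716 g; all-purpose flour: 146 g; granulated sugar: 700 g; plain yogurt: 5 cup; grated parmesan: 515 g

Scaling factor: 56/36 = 14/9.
whole-barley flour: 14 oz × 14/9 × 28.35 g/oz ≈ 617 g
honey: 325 mL × 14/9 ÷ 240 mL/cup × 340 g/cup ≈ 716 g
all-purpose flour: 0.75 cup × 14/9 × 125 g/cup ≈ 146 g
granulated sugar: 2.25 cup × 14/9 × 200 g/cup = 700 g
plain yogurt: 0.75 L × 14/9 × 1000 mL/L ÷ 240 mL/cup ≈ 5 cup
grated parmesan: (3 cup + 5 tbsp = 3.3125 cup) × 14/9 × 100 g/cup ≈ 515 g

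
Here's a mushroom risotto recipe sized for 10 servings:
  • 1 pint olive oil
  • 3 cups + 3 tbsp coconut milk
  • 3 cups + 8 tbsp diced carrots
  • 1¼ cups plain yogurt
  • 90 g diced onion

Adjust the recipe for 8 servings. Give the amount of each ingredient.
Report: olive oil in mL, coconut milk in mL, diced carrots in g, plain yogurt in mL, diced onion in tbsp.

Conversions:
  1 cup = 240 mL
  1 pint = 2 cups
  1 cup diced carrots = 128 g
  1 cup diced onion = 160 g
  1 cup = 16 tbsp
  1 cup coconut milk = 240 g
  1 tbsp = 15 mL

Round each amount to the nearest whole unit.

olive oil: 384 mL; coconut milk: 612 mL; diced carrots: 358 g; plain yogurt: 240 mL; diced onion: 7 tbsp

Scaling factor: 8/10 = 4/5 = 0.8.
olive oil: 1 pint × 4/5 × 2 cup/pint × 240 mL/cup = 384 mL
coconut milk: (3 cup + 3 tbsp = 3.1875 cup) × 4/5 × 240 mL/cup = 612 mL
diced carrots: (3 cup + 8 tbsp = 3.5 cup) × 4/5 × 128 g/cup ≈ 358 g
plain yogurt: 1.25 cup × 4/5 × 240 mL/cup = 240 mL
diced onion: 90 g × 4/5 ÷ 160 g/cup × 16 tbsp/cup ≈ 7 tbsp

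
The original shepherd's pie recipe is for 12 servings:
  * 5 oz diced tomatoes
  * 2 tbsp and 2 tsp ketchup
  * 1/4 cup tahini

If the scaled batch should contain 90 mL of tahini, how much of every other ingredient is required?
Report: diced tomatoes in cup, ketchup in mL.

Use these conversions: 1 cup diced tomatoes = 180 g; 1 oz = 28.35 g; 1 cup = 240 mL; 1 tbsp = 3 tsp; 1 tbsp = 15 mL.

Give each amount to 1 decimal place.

diced tomatoes: 1.2 cup; ketchup: 60.0 mL

The original recipe has 60 mL of tahini, so the scaling factor is 90 ÷ 60 = 3/2 = 1.5.
diced tomatoes: 5 oz × 3/2 × 28.35 g/oz ÷ 180 g/cup ≈ 1.2 cup
ketchup: (2 tbsp + 2 tsp = 8/3 tbsp) × 3/2 × 15 mL/tbsp = 60.0 mL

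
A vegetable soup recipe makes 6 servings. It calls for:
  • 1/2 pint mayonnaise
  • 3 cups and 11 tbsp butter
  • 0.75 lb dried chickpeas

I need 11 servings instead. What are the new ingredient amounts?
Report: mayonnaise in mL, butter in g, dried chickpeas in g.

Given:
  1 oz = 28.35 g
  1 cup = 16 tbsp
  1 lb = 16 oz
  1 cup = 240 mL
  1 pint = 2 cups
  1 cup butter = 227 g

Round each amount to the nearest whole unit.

mayonnaise: 440 mL; butter: 1535 g; dried chickpeas: 624 g

Scaling factor: 11/6.
mayonnaise: 0.5 pint × 11/6 × 2 cup/pint × 240 mL/cup = 440 mL
butter: (3 cup + 11 tbsp = 3.6875 cup) × 11/6 × 227 g/cup ≈ 1535 g
dried chickpeas: 0.75 lb × 11/6 × 16 oz/lb × 28.35 g/oz ≈ 624 g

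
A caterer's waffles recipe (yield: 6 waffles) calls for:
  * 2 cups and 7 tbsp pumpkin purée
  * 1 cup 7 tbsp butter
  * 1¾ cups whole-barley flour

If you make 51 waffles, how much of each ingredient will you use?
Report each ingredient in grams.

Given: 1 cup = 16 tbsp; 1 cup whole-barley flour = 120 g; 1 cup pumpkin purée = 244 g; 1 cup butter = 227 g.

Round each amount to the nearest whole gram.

pumpkin purée: 5055 g; butter: 2774 g; whole-barley flour: 1785 g

Scaling factor: 51/6 = 17/2 = 8.5.
pumpkin purée: (2 cup + 7 tbsp = 2.4375 cup) × 17/2 × 244 g/cup ≈ 5055 g
butter: (1 cup + 7 tbsp = 1.4375 cup) × 17/2 × 227 g/cup ≈ 2774 g
whole-barley flour: 1.75 cup × 17/2 × 120 g/cup = 1785 g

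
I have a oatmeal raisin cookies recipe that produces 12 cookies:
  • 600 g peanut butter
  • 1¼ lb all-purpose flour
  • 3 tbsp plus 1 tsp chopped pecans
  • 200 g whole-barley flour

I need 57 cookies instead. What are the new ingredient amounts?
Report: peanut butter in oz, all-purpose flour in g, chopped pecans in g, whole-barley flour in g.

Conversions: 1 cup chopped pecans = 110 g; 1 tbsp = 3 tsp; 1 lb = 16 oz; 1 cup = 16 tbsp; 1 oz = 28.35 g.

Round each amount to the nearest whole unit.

Scaling factor: 57/12 = 19/4 = 4.75.
peanut butter: 600 g × 19/4 ÷ 28.35 g/oz ≈ 101 oz
all-purpose flour: 1.25 lb × 19/4 × 16 oz/lb × 28.35 g/oz ≈ 2693 g
chopped pecans: (3 tbsp + 1 tsp = 10/3 tbsp) × 19/4 ÷ 16 tbsp/cup × 110 g/cup ≈ 109 g
whole-barley flour: 200 g × 19/4 = 950 g

peanut butter: 101 oz; all-purpose flour: 2693 g; chopped pecans: 109 g; whole-barley flour: 950 g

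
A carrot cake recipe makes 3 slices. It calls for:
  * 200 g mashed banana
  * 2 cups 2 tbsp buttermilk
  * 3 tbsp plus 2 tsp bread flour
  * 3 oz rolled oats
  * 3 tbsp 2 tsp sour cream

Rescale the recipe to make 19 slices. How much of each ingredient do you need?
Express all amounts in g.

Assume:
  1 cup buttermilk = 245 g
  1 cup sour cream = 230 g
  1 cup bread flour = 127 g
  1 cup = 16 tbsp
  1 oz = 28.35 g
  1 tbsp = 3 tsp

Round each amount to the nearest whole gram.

mashed banana: 1267 g; buttermilk: 3297 g; bread flour: 184 g; rolled oats: 539 g; sour cream: 334 g

Scaling factor: 19/3.
mashed banana: 200 g × 19/3 ≈ 1267 g
buttermilk: (2 cup + 2 tbsp = 2.125 cup) × 19/3 × 245 g/cup ≈ 3297 g
bread flour: (3 tbsp + 2 tsp = 11/3 tbsp) × 19/3 ÷ 16 tbsp/cup × 127 g/cup ≈ 184 g
rolled oats: 3 oz × 19/3 × 28.35 g/oz ≈ 539 g
sour cream: (3 tbsp + 2 tsp = 11/3 tbsp) × 19/3 ÷ 16 tbsp/cup × 230 g/cup ≈ 334 g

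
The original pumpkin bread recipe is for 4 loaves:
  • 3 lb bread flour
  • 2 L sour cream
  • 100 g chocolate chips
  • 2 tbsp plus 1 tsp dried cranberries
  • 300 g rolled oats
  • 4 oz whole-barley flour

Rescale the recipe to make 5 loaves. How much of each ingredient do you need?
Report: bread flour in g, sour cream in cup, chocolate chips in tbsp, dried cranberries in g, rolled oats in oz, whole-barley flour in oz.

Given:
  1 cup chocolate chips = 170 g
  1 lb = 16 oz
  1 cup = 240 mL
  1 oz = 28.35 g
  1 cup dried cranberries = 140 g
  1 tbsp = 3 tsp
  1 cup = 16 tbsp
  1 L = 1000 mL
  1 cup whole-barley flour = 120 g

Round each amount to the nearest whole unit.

Scaling factor: 5/4 = 1.25.
bread flour: 3 lb × 5/4 × 16 oz/lb × 28.35 g/oz = 1701 g
sour cream: 2 L × 5/4 × 1000 mL/L ÷ 240 mL/cup ≈ 10 cup
chocolate chips: 100 g × 5/4 ÷ 170 g/cup × 16 tbsp/cup ≈ 12 tbsp
dried cranberries: (2 tbsp + 1 tsp = 7/3 tbsp) × 5/4 ÷ 16 tbsp/cup × 140 g/cup ≈ 26 g
rolled oats: 300 g × 5/4 ÷ 28.35 g/oz ≈ 13 oz
whole-barley flour: 4 oz × 5/4 = 5 oz

bread flour: 1701 g; sour cream: 10 cup; chocolate chips: 12 tbsp; dried cranberries: 26 g; rolled oats: 13 oz; whole-barley flour: 5 oz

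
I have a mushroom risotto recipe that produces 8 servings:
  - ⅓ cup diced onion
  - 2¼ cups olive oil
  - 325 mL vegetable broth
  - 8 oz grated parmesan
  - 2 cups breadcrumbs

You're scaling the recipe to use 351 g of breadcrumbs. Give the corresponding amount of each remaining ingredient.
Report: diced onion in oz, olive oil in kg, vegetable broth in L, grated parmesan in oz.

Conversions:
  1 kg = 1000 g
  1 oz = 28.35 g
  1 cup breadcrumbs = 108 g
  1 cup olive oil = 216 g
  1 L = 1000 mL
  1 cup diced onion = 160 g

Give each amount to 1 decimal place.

The original recipe has 216 g of breadcrumbs, so the scaling factor is 351 ÷ 216 = 13/8 = 1.625.
diced onion: 1/3 cup × 13/8 × 160 g/cup ÷ 28.35 g/oz ≈ 3.1 oz
olive oil: 2.25 cup × 13/8 × 216 g/cup ÷ 1000 g/kg ≈ 0.8 kg
vegetable broth: 325 mL × 13/8 ÷ 1000 mL/L ≈ 0.5 L
grated parmesan: 8 oz × 13/8 = 13.0 oz

diced onion: 3.1 oz; olive oil: 0.8 kg; vegetable broth: 0.5 L; grated parmesan: 13.0 oz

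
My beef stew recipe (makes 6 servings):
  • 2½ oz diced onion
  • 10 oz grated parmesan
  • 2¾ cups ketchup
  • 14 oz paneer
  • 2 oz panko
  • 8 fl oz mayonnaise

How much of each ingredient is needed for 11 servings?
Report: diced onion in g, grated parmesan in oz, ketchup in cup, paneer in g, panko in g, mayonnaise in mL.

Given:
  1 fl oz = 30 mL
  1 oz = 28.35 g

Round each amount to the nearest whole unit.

diced onion: 130 g; grated parmesan: 18 oz; ketchup: 5 cup; paneer: 728 g; panko: 104 g; mayonnaise: 440 mL

Scaling factor: 11/6.
diced onion: 2.5 oz × 11/6 × 28.35 g/oz ≈ 130 g
grated parmesan: 10 oz × 11/6 ≈ 18 oz
ketchup: 2.75 cup × 11/6 ≈ 5 cup
paneer: 14 oz × 11/6 × 28.35 g/oz ≈ 728 g
panko: 2 oz × 11/6 × 28.35 g/oz ≈ 104 g
mayonnaise: 8 fl oz × 11/6 × 30 mL/fl oz = 440 mL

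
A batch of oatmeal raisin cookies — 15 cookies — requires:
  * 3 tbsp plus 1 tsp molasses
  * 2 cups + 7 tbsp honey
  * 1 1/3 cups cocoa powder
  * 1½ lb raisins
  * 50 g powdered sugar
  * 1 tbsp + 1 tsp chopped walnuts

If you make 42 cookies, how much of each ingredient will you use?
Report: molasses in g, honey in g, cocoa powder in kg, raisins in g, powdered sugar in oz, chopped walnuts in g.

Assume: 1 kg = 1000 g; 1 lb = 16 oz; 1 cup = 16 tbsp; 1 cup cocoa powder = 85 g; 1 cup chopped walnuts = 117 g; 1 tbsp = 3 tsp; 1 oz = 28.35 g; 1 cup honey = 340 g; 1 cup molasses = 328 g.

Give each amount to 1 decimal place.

molasses: 191.3 g; honey: 2320.5 g; cocoa powder: 0.3 kg; raisins: 1905.1 g; powdered sugar: 4.9 oz; chopped walnuts: 27.3 g

Scaling factor: 42/15 = 14/5 = 2.8.
molasses: (3 tbsp + 1 tsp = 10/3 tbsp) × 14/5 ÷ 16 tbsp/cup × 328 g/cup ≈ 191.3 g
honey: (2 cup + 7 tbsp = 2.4375 cup) × 14/5 × 340 g/cup = 2320.5 g
cocoa powder: 4/3 cup × 14/5 × 85 g/cup ÷ 1000 g/kg ≈ 0.3 kg
raisins: 1.5 lb × 14/5 × 16 oz/lb × 28.35 g/oz ≈ 1905.1 g
powdered sugar: 50 g × 14/5 ÷ 28.35 g/oz ≈ 4.9 oz
chopped walnuts: (1 tbsp + 1 tsp = 4/3 tbsp) × 14/5 ÷ 16 tbsp/cup × 117 g/cup = 27.3 g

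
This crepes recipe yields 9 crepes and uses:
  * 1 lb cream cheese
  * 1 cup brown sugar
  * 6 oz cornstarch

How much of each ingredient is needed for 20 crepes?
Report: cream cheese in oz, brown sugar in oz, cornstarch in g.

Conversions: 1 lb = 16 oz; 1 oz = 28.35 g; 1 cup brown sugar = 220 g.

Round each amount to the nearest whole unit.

Scaling factor: 20/9.
cream cheese: 1 lb × 20/9 × 16 oz/lb ≈ 36 oz
brown sugar: 1 cup × 20/9 × 220 g/cup ÷ 28.35 g/oz ≈ 17 oz
cornstarch: 6 oz × 20/9 × 28.35 g/oz = 378 g

cream cheese: 36 oz; brown sugar: 17 oz; cornstarch: 378 g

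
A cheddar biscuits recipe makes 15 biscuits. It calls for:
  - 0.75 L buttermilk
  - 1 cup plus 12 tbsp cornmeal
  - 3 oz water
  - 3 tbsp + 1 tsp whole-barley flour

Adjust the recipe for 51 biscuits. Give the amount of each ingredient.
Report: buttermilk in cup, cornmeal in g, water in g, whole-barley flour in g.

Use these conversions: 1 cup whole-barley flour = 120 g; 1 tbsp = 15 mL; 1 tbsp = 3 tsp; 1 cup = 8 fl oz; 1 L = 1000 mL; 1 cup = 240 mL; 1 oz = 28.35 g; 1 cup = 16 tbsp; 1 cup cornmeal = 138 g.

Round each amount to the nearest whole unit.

buttermilk: 11 cup; cornmeal: 821 g; water: 289 g; whole-barley flour: 85 g

Scaling factor: 51/15 = 17/5 = 3.4.
buttermilk: 0.75 L × 17/5 × 1000 mL/L ÷ 240 mL/cup ≈ 11 cup
cornmeal: (1 cup + 12 tbsp = 1.75 cup) × 17/5 × 138 g/cup ≈ 821 g
water: 3 oz × 17/5 × 28.35 g/oz ≈ 289 g
whole-barley flour: (3 tbsp + 1 tsp = 10/3 tbsp) × 17/5 ÷ 16 tbsp/cup × 120 g/cup = 85 g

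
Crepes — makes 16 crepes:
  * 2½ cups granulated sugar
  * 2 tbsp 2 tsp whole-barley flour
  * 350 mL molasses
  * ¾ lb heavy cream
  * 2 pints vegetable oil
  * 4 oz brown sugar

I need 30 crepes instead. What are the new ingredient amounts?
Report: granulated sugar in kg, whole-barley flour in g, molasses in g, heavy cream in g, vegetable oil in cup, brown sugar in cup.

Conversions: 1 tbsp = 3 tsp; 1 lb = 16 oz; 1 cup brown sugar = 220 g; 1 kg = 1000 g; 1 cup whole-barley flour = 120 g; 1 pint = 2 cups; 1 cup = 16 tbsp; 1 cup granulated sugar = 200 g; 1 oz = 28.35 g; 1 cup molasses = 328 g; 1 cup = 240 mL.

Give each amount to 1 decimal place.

Scaling factor: 30/16 = 15/8 = 1.875.
granulated sugar: 2.5 cup × 15/8 × 200 g/cup ÷ 1000 g/kg ≈ 0.9 kg
whole-barley flour: (2 tbsp + 2 tsp = 8/3 tbsp) × 15/8 ÷ 16 tbsp/cup × 120 g/cup = 37.5 g
molasses: 350 mL × 15/8 ÷ 240 mL/cup × 328 g/cup ≈ 896.9 g
heavy cream: 0.75 lb × 15/8 × 16 oz/lb × 28.35 g/oz ≈ 637.9 g
vegetable oil: 2 pint × 15/8 × 2 cup/pint = 7.5 cup
brown sugar: 4 oz × 15/8 × 28.35 g/oz ÷ 220 g/cup ≈ 1.0 cup

granulated sugar: 0.9 kg; whole-barley flour: 37.5 g; molasses: 896.9 g; heavy cream: 637.9 g; vegetable oil: 7.5 cup; brown sugar: 1.0 cup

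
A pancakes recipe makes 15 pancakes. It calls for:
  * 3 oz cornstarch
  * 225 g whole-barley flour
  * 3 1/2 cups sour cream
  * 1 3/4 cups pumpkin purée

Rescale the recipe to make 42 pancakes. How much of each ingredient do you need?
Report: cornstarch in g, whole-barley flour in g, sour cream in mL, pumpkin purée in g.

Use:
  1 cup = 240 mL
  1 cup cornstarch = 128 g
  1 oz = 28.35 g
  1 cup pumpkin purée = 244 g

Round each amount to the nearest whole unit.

Scaling factor: 42/15 = 14/5 = 2.8.
cornstarch: 3 oz × 14/5 × 28.35 g/oz ≈ 238 g
whole-barley flour: 225 g × 14/5 = 630 g
sour cream: 3.5 cup × 14/5 × 240 mL/cup = 2352 mL
pumpkin purée: 1.75 cup × 14/5 × 244 g/cup ≈ 1196 g

cornstarch: 238 g; whole-barley flour: 630 g; sour cream: 2352 mL; pumpkin purée: 1196 g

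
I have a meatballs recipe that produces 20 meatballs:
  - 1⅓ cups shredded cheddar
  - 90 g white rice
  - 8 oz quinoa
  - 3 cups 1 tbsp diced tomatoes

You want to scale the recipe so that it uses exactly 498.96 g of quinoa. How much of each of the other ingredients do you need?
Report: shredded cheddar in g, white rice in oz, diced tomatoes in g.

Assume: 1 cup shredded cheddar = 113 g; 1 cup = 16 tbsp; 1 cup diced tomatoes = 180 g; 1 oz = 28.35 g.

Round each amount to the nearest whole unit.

The original recipe has 226.8 g of quinoa, so the scaling factor is 498.96 ÷ 226.8 = 11/5 = 2.2.
shredded cheddar: 4/3 cup × 11/5 × 113 g/cup ≈ 331 g
white rice: 90 g × 11/5 ÷ 28.35 g/oz ≈ 7 oz
diced tomatoes: (3 cup + 1 tbsp = 3.0625 cup) × 11/5 × 180 g/cup ≈ 1213 g

shredded cheddar: 331 g; white rice: 7 oz; diced tomatoes: 1213 g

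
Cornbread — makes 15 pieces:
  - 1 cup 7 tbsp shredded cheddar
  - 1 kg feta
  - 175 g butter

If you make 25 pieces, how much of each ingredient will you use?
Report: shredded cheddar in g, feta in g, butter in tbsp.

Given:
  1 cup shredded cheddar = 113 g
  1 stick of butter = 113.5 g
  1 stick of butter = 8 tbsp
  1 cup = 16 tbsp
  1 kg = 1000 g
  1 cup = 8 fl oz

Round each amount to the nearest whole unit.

Scaling factor: 25/15 = 5/3.
shredded cheddar: (1 cup + 7 tbsp = 1.4375 cup) × 5/3 × 113 g/cup ≈ 271 g
feta: 1 kg × 5/3 × 1000 g/kg ≈ 1667 g
butter: 175 g × 5/3 ÷ 113.5 g/stick × 8 tbsp/stick ≈ 21 tbsp

shredded cheddar: 271 g; feta: 1667 g; butter: 21 tbsp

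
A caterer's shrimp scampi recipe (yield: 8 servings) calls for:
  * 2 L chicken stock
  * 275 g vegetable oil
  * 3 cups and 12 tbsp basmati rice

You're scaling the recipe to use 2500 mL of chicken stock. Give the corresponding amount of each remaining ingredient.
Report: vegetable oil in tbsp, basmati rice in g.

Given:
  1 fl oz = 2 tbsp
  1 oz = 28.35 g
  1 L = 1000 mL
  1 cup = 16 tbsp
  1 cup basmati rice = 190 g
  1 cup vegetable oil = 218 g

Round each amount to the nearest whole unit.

vegetable oil: 25 tbsp; basmati rice: 891 g

The original recipe has 2000 mL of chicken stock, so the scaling factor is 2500 ÷ 2000 = 5/4 = 1.25.
vegetable oil: 275 g × 5/4 ÷ 218 g/cup × 16 tbsp/cup ≈ 25 tbsp
basmati rice: (3 cup + 12 tbsp = 3.75 cup) × 5/4 × 190 g/cup ≈ 891 g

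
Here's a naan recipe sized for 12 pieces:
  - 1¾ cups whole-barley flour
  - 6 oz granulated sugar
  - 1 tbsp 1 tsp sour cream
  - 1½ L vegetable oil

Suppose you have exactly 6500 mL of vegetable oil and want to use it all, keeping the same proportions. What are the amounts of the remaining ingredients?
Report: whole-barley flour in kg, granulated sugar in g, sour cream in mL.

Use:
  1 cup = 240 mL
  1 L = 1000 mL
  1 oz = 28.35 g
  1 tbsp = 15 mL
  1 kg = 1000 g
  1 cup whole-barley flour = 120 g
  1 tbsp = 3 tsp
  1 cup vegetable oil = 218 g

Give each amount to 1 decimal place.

whole-barley flour: 0.9 kg; granulated sugar: 737.1 g; sour cream: 86.7 mL

The original recipe has 1500 mL of vegetable oil, so the scaling factor is 6500 ÷ 1500 = 13/3.
whole-barley flour: 1.75 cup × 13/3 × 120 g/cup ÷ 1000 g/kg ≈ 0.9 kg
granulated sugar: 6 oz × 13/3 × 28.35 g/oz = 737.1 g
sour cream: (1 tbsp + 1 tsp = 4/3 tbsp) × 13/3 × 15 mL/tbsp ≈ 86.7 mL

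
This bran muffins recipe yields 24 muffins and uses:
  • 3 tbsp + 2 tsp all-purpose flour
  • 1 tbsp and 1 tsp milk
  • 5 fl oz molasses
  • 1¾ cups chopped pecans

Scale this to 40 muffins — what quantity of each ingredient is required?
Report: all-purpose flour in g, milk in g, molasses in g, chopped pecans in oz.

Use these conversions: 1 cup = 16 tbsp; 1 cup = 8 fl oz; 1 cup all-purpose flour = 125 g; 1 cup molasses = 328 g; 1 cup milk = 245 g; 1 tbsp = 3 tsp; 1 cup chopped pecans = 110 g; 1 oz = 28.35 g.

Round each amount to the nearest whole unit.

Scaling factor: 40/24 = 5/3.
all-purpose flour: (3 tbsp + 2 tsp = 11/3 tbsp) × 5/3 ÷ 16 tbsp/cup × 125 g/cup ≈ 48 g
milk: (1 tbsp + 1 tsp = 4/3 tbsp) × 5/3 ÷ 16 tbsp/cup × 245 g/cup ≈ 34 g
molasses: 5 fl oz × 5/3 ÷ 8 fl oz/cup × 328 g/cup ≈ 342 g
chopped pecans: 1.75 cup × 5/3 × 110 g/cup ÷ 28.35 g/oz ≈ 11 oz

all-purpose flour: 48 g; milk: 34 g; molasses: 342 g; chopped pecans: 11 oz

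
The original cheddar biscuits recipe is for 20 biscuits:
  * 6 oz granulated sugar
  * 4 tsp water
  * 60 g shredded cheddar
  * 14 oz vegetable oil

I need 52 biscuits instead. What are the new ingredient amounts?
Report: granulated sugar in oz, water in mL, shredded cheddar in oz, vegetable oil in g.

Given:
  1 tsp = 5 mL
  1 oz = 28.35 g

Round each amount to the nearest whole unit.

granulated sugar: 16 oz; water: 52 mL; shredded cheddar: 6 oz; vegetable oil: 1032 g

Scaling factor: 52/20 = 13/5 = 2.6.
granulated sugar: 6 oz × 13/5 ≈ 16 oz
water: 4 tsp × 13/5 × 5 mL/tsp = 52 mL
shredded cheddar: 60 g × 13/5 ÷ 28.35 g/oz ≈ 6 oz
vegetable oil: 14 oz × 13/5 × 28.35 g/oz ≈ 1032 g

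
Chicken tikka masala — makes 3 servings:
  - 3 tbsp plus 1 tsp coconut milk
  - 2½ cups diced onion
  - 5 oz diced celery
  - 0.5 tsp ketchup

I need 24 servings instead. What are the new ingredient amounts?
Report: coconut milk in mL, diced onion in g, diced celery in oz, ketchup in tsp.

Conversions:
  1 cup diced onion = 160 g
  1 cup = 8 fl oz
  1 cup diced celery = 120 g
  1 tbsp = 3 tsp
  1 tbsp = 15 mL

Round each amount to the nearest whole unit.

coconut milk: 400 mL; diced onion: 3200 g; diced celery: 40 oz; ketchup: 4 tsp

Scaling factor: 24/3 = 8.
coconut milk: (3 tbsp + 1 tsp = 10/3 tbsp) × 8 × 15 mL/tbsp = 400 mL
diced onion: 2.5 cup × 8 × 160 g/cup = 3200 g
diced celery: 5 oz × 8 = 40 oz
ketchup: 0.5 tsp × 8 = 4 tsp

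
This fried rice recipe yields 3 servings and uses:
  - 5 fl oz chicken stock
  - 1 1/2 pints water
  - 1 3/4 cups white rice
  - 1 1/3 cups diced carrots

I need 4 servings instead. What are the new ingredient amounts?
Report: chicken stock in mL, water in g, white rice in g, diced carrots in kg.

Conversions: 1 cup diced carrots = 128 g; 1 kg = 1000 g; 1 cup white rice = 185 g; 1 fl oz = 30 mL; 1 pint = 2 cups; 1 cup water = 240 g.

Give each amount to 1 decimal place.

Scaling factor: 4/3.
chicken stock: 5 fl oz × 4/3 × 30 mL/fl oz = 200.0 mL
water: 1.5 pint × 4/3 × 2 cup/pint × 240 g/cup = 960.0 g
white rice: 1.75 cup × 4/3 × 185 g/cup ≈ 431.7 g
diced carrots: 4/3 cup × 4/3 × 128 g/cup ÷ 1000 g/kg ≈ 0.2 kg

chicken stock: 200.0 mL; water: 960.0 g; white rice: 431.7 g; diced carrots: 0.2 kg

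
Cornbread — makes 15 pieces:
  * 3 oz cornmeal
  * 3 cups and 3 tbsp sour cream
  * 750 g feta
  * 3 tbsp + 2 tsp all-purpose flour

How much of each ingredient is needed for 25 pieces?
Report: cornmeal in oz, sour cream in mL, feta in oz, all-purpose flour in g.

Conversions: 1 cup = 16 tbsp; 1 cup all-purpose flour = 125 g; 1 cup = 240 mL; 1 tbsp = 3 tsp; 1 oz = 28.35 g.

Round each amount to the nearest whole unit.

Scaling factor: 25/15 = 5/3.
cornmeal: 3 oz × 5/3 = 5 oz
sour cream: (3 cup + 3 tbsp = 3.1875 cup) × 5/3 × 240 mL/cup = 1275 mL
feta: 750 g × 5/3 ÷ 28.35 g/oz ≈ 44 oz
all-purpose flour: (3 tbsp + 2 tsp = 11/3 tbsp) × 5/3 ÷ 16 tbsp/cup × 125 g/cup ≈ 48 g

cornmeal: 5 oz; sour cream: 1275 mL; feta: 44 oz; all-purpose flour: 48 g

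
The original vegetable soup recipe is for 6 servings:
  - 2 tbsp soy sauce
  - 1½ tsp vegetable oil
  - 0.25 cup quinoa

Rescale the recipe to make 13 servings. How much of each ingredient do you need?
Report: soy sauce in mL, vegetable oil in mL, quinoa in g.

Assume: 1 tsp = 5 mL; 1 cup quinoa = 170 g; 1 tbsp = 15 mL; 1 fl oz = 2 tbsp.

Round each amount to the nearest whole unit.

soy sauce: 65 mL; vegetable oil: 16 mL; quinoa: 92 g

Scaling factor: 13/6.
soy sauce: 2 tbsp × 13/6 × 15 mL/tbsp = 65 mL
vegetable oil: 1.5 tsp × 13/6 × 5 mL/tsp ≈ 16 mL
quinoa: 0.25 cup × 13/6 × 170 g/cup ≈ 92 g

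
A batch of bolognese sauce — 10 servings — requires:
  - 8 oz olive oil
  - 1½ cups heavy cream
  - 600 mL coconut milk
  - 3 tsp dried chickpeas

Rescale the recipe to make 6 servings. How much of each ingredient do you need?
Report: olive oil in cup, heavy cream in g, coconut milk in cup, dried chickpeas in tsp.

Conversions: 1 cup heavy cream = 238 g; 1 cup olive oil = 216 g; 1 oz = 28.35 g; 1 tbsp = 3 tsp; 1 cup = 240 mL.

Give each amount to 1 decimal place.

Scaling factor: 6/10 = 3/5 = 0.6.
olive oil: 8 oz × 3/5 × 28.35 g/oz ÷ 216 g/cup ≈ 0.6 cup
heavy cream: 1.5 cup × 3/5 × 238 g/cup = 214.2 g
coconut milk: 600 mL × 3/5 ÷ 240 mL/cup = 1.5 cup
dried chickpeas: 3 tsp × 3/5 = 1.8 tsp

olive oil: 0.6 cup; heavy cream: 214.2 g; coconut milk: 1.5 cup; dried chickpeas: 1.8 tsp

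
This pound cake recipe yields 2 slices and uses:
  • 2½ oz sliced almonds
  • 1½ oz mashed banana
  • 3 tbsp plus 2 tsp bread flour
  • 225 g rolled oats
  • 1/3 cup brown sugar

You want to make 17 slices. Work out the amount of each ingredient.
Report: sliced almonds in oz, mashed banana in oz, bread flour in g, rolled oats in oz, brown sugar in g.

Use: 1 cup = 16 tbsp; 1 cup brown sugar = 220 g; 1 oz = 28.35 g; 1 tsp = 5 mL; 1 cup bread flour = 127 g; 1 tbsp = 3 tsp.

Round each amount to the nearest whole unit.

sliced almonds: 21 oz; mashed banana: 13 oz; bread flour: 247 g; rolled oats: 67 oz; brown sugar: 623 g

Scaling factor: 17/2 = 8.5.
sliced almonds: 2.5 oz × 17/2 ≈ 21 oz
mashed banana: 1.5 oz × 17/2 ≈ 13 oz
bread flour: (3 tbsp + 2 tsp = 11/3 tbsp) × 17/2 ÷ 16 tbsp/cup × 127 g/cup ≈ 247 g
rolled oats: 225 g × 17/2 ÷ 28.35 g/oz ≈ 67 oz
brown sugar: 1/3 cup × 17/2 × 220 g/cup ≈ 623 g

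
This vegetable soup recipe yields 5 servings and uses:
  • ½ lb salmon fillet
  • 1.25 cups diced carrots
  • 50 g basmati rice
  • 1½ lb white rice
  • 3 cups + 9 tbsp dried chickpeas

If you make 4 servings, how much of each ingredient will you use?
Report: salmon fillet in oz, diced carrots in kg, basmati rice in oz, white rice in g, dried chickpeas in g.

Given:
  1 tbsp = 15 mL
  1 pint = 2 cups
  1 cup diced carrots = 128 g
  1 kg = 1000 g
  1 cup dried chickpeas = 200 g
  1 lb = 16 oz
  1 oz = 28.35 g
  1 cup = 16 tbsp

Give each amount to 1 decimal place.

Scaling factor: 4/5 = 0.8.
salmon fillet: 0.5 lb × 4/5 × 16 oz/lb = 6.4 oz
diced carrots: 1.25 cup × 4/5 × 128 g/cup ÷ 1000 g/kg ≈ 0.1 kg
basmati rice: 50 g × 4/5 ÷ 28.35 g/oz ≈ 1.4 oz
white rice: 1.5 lb × 4/5 × 16 oz/lb × 28.35 g/oz ≈ 544.3 g
dried chickpeas: (3 cup + 9 tbsp = 3.5625 cup) × 4/5 × 200 g/cup = 570.0 g

salmon fillet: 6.4 oz; diced carrots: 0.1 kg; basmati rice: 1.4 oz; white rice: 544.3 g; dried chickpeas: 570.0 g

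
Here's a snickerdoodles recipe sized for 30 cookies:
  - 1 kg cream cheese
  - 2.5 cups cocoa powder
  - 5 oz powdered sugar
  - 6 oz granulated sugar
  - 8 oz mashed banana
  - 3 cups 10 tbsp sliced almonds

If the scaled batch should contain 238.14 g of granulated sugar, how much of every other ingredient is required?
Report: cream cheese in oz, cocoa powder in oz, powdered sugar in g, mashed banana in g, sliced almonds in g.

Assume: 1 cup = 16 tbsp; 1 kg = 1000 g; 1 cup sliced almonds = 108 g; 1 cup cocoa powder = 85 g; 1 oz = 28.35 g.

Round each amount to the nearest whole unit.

The original recipe has 170.1 g of granulated sugar, so the scaling factor is 238.14 ÷ 170.1 = 7/5 = 1.4.
cream cheese: 1 kg × 7/5 × 1000 g/kg ÷ 28.35 g/oz ≈ 49 oz
cocoa powder: 2.5 cup × 7/5 × 85 g/cup ÷ 28.35 g/oz ≈ 10 oz
powdered sugar: 5 oz × 7/5 × 28.35 g/oz ≈ 198 g
mashed banana: 8 oz × 7/5 × 28.35 g/oz ≈ 318 g
sliced almonds: (3 cup + 10 tbsp = 3.625 cup) × 7/5 × 108 g/cup ≈ 548 g

cream cheese: 49 oz; cocoa powder: 10 oz; powdered sugar: 198 g; mashed banana: 318 g; sliced almonds: 548 g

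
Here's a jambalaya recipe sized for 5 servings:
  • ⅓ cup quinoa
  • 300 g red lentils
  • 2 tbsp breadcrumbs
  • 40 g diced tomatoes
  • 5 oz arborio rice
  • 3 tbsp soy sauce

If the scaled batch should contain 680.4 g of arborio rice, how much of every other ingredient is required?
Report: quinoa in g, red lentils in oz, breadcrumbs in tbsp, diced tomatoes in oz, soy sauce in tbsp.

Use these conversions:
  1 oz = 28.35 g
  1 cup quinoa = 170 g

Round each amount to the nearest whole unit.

The original recipe has 141.75 g of arborio rice, so the scaling factor is 680.4 ÷ 141.75 = 24/5 = 4.8.
quinoa: 1/3 cup × 24/5 × 170 g/cup = 272 g
red lentils: 300 g × 24/5 ÷ 28.35 g/oz ≈ 51 oz
breadcrumbs: 2 tbsp × 24/5 ≈ 10 tbsp
diced tomatoes: 40 g × 24/5 ÷ 28.35 g/oz ≈ 7 oz
soy sauce: 3 tbsp × 24/5 ≈ 14 tbsp

quinoa: 272 g; red lentils: 51 oz; breadcrumbs: 10 tbsp; diced tomatoes: 7 oz; soy sauce: 14 tbsp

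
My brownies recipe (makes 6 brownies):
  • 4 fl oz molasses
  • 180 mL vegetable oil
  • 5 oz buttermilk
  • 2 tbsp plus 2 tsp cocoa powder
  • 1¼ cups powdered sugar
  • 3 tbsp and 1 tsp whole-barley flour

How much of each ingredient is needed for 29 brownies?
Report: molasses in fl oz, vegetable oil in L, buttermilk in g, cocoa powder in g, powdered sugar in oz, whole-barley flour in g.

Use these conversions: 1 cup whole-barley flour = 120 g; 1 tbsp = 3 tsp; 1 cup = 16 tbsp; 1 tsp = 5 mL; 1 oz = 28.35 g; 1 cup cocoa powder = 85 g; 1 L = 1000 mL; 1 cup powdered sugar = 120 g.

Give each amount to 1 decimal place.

molasses: 19.3 fl oz; vegetable oil: 0.9 L; buttermilk: 685.1 g; cocoa powder: 68.5 g; powdered sugar: 25.6 oz; whole-barley flour: 120.8 g

Scaling factor: 29/6.
molasses: 4 fl oz × 29/6 ≈ 19.3 fl oz
vegetable oil: 180 mL × 29/6 ÷ 1000 mL/L ≈ 0.9 L
buttermilk: 5 oz × 29/6 × 28.35 g/oz ≈ 685.1 g
cocoa powder: (2 tbsp + 2 tsp = 8/3 tbsp) × 29/6 ÷ 16 tbsp/cup × 85 g/cup ≈ 68.5 g
powdered sugar: 1.25 cup × 29/6 × 120 g/cup ÷ 28.35 g/oz ≈ 25.6 oz
whole-barley flour: (3 tbsp + 1 tsp = 10/3 tbsp) × 29/6 ÷ 16 tbsp/cup × 120 g/cup ≈ 120.8 g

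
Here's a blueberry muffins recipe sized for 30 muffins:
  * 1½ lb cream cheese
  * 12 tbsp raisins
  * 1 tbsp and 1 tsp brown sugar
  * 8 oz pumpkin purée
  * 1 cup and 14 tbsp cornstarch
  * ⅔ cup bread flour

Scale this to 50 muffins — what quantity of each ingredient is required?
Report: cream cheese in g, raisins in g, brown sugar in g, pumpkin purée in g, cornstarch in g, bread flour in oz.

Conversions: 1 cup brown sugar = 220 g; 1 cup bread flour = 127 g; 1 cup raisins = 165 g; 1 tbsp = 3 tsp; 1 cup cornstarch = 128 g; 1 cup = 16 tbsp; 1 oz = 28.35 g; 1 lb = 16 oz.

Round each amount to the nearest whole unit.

Scaling factor: 50/30 = 5/3.
cream cheese: 1.5 lb × 5/3 × 16 oz/lb × 28.35 g/oz = 1134 g
raisins: 12 tbsp × 5/3 ÷ 16 tbsp/cup × 165 g/cup ≈ 206 g
brown sugar: (1 tbsp + 1 tsp = 4/3 tbsp) × 5/3 ÷ 16 tbsp/cup × 220 g/cup ≈ 31 g
pumpkin purée: 8 oz × 5/3 × 28.35 g/oz = 378 g
cornstarch: (1 cup + 14 tbsp = 1.875 cup) × 5/3 × 128 g/cup = 400 g
bread flour: 2/3 cup × 5/3 × 127 g/cup ÷ 28.35 g/oz ≈ 5 oz

cream cheese: 1134 g; raisins: 206 g; brown sugar: 31 g; pumpkin purée: 378 g; cornstarch: 400 g; bread flour: 5 oz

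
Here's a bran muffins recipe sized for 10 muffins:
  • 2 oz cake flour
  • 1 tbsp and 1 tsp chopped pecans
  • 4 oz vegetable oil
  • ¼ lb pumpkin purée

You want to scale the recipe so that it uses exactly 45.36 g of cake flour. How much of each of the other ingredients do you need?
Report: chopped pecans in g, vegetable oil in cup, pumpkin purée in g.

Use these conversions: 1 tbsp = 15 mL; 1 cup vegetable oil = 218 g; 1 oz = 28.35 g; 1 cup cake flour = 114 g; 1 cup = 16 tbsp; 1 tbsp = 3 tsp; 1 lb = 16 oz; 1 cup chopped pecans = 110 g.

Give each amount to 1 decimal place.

chopped pecans: 7.3 g; vegetable oil: 0.4 cup; pumpkin purée: 90.7 g

The original recipe has 56.7 g of cake flour, so the scaling factor is 45.36 ÷ 56.7 = 4/5 = 0.8.
chopped pecans: (1 tbsp + 1 tsp = 4/3 tbsp) × 4/5 ÷ 16 tbsp/cup × 110 g/cup ≈ 7.3 g
vegetable oil: 4 oz × 4/5 × 28.35 g/oz ÷ 218 g/cup ≈ 0.4 cup
pumpkin purée: 0.25 lb × 4/5 × 16 oz/lb × 28.35 g/oz ≈ 90.7 g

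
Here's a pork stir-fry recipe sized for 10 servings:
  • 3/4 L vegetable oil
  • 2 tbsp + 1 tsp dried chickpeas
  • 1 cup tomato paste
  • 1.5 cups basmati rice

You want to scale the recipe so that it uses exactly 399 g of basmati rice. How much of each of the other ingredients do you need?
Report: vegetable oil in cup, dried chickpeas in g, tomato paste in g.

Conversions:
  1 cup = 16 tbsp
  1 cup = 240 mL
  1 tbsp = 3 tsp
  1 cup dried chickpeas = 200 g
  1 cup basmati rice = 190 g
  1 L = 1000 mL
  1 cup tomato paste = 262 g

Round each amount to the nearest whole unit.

vegetable oil: 4 cup; dried chickpeas: 41 g; tomato paste: 367 g

The original recipe has 285 g of basmati rice, so the scaling factor is 399 ÷ 285 = 7/5 = 1.4.
vegetable oil: 0.75 L × 7/5 × 1000 mL/L ÷ 240 mL/cup ≈ 4 cup
dried chickpeas: (2 tbsp + 1 tsp = 7/3 tbsp) × 7/5 ÷ 16 tbsp/cup × 200 g/cup ≈ 41 g
tomato paste: 1 cup × 7/5 × 262 g/cup ≈ 367 g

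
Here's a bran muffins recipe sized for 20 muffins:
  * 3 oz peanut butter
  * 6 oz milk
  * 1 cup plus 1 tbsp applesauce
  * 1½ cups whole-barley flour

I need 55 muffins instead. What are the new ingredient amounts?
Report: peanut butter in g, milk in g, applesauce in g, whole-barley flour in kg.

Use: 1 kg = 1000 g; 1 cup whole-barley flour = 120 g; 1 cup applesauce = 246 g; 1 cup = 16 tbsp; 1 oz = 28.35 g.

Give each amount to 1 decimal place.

peanut butter: 233.9 g; milk: 467.8 g; applesauce: 718.8 g; whole-barley flour: 0.5 kg

Scaling factor: 55/20 = 11/4 = 2.75.
peanut butter: 3 oz × 11/4 × 28.35 g/oz ≈ 233.9 g
milk: 6 oz × 11/4 × 28.35 g/oz ≈ 467.8 g
applesauce: (1 cup + 1 tbsp = 1.0625 cup) × 11/4 × 246 g/cup ≈ 718.8 g
whole-barley flour: 1.5 cup × 11/4 × 120 g/cup ÷ 1000 g/kg ≈ 0.5 kg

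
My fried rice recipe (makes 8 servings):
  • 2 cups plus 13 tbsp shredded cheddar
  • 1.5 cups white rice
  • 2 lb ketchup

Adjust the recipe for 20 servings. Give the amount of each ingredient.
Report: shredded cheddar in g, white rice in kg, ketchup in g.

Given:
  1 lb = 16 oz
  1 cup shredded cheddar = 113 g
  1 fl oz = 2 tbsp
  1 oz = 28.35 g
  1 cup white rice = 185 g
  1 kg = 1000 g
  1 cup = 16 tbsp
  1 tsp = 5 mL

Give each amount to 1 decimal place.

shredded cheddar: 794.5 g; white rice: 0.7 kg; ketchup: 2268.0 g

Scaling factor: 20/8 = 5/2 = 2.5.
shredded cheddar: (2 cup + 13 tbsp = 2.8125 cup) × 5/2 × 113 g/cup ≈ 794.5 g
white rice: 1.5 cup × 5/2 × 185 g/cup ÷ 1000 g/kg ≈ 0.7 kg
ketchup: 2 lb × 5/2 × 16 oz/lb × 28.35 g/oz = 2268.0 g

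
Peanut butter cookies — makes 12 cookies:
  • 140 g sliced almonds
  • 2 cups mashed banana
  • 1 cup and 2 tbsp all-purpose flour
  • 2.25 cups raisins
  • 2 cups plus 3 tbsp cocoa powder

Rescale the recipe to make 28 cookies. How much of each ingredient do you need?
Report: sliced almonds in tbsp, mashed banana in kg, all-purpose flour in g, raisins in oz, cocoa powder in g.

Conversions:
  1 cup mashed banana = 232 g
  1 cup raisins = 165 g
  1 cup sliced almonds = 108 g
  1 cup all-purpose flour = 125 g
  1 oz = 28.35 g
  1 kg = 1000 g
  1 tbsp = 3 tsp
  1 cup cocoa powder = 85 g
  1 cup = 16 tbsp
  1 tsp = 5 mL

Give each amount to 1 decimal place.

sliced almonds: 48.4 tbsp; mashed banana: 1.1 kg; all-purpose flour: 328.1 g; raisins: 30.6 oz; cocoa powder: 433.9 g

Scaling factor: 28/12 = 7/3.
sliced almonds: 140 g × 7/3 ÷ 108 g/cup × 16 tbsp/cup ≈ 48.4 tbsp
mashed banana: 2 cup × 7/3 × 232 g/cup ÷ 1000 g/kg ≈ 1.1 kg
all-purpose flour: (1 cup + 2 tbsp = 1.125 cup) × 7/3 × 125 g/cup ≈ 328.1 g
raisins: 2.25 cup × 7/3 × 165 g/cup ÷ 28.35 g/oz ≈ 30.6 oz
cocoa powder: (2 cup + 3 tbsp = 2.1875 cup) × 7/3 × 85 g/cup ≈ 433.9 g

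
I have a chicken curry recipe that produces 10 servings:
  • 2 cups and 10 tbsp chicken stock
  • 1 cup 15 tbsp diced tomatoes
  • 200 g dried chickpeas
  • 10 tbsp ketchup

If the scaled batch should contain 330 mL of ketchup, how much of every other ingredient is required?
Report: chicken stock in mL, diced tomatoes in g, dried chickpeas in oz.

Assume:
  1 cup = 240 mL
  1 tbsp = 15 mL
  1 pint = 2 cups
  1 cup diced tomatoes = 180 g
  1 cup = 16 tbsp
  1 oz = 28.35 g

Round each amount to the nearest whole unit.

chicken stock: 1386 mL; diced tomatoes: 767 g; dried chickpeas: 16 oz

The original recipe has 150 mL of ketchup, so the scaling factor is 330 ÷ 150 = 11/5 = 2.2.
chicken stock: (2 cup + 10 tbsp = 2.625 cup) × 11/5 × 240 mL/cup = 1386 mL
diced tomatoes: (1 cup + 15 tbsp = 1.9375 cup) × 11/5 × 180 g/cup ≈ 767 g
dried chickpeas: 200 g × 11/5 ÷ 28.35 g/oz ≈ 16 oz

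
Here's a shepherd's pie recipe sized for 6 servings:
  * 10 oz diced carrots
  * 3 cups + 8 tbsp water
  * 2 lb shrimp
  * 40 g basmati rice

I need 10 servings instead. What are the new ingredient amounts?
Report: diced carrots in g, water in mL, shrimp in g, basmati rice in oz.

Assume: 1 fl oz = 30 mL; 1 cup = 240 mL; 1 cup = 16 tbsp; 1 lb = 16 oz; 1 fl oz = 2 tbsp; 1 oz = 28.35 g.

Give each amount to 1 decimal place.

diced carrots: 472.5 g; water: 1400.0 mL; shrimp: 1512.0 g; basmati rice: 2.4 oz

Scaling factor: 10/6 = 5/3.
diced carrots: 10 oz × 5/3 × 28.35 g/oz = 472.5 g
water: (3 cup + 8 tbsp = 3.5 cup) × 5/3 × 240 mL/cup = 1400.0 mL
shrimp: 2 lb × 5/3 × 16 oz/lb × 28.35 g/oz = 1512.0 g
basmati rice: 40 g × 5/3 ÷ 28.35 g/oz ≈ 2.4 oz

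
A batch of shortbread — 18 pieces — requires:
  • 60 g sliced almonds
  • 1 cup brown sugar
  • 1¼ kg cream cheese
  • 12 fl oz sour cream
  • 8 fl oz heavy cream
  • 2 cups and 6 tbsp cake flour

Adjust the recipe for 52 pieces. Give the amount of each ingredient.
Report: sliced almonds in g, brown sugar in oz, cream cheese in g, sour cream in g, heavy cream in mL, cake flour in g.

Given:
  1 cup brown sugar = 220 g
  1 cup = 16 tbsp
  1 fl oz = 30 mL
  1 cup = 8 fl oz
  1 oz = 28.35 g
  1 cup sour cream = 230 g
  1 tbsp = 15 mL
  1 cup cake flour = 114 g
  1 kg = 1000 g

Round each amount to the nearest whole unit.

sliced almonds: 173 g; brown sugar: 22 oz; cream cheese: 3611 g; sour cream: 997 g; heavy cream: 693 mL; cake flour: 782 g

Scaling factor: 52/18 = 26/9.
sliced almonds: 60 g × 26/9 ≈ 173 g
brown sugar: 1 cup × 26/9 × 220 g/cup ÷ 28.35 g/oz ≈ 22 oz
cream cheese: 1.25 kg × 26/9 × 1000 g/kg ≈ 3611 g
sour cream: 12 fl oz × 26/9 ÷ 8 fl oz/cup × 230 g/cup ≈ 997 g
heavy cream: 8 fl oz × 26/9 × 30 mL/fl oz ≈ 693 mL
cake flour: (2 cup + 6 tbsp = 2.375 cup) × 26/9 × 114 g/cup ≈ 782 g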